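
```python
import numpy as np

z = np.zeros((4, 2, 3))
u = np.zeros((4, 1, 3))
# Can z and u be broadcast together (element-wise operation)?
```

Yes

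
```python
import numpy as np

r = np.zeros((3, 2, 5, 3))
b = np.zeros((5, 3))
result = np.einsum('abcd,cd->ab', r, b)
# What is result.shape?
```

(3, 2)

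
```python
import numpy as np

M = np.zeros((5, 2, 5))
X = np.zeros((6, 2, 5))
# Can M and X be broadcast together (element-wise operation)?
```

No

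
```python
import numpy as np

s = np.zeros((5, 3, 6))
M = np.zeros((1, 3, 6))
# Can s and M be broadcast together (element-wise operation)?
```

Yes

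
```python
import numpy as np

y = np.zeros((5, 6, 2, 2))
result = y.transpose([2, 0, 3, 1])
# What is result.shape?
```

(2, 5, 2, 6)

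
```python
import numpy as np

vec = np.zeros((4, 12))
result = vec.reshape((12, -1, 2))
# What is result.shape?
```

(12, 2, 2)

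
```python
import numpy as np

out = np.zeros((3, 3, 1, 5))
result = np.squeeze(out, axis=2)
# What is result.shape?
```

(3, 3, 5)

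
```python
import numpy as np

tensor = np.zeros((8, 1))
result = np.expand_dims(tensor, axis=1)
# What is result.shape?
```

(8, 1, 1)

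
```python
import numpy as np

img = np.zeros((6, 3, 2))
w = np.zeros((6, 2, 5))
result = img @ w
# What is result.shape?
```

(6, 3, 5)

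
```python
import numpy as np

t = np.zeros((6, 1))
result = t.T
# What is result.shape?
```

(1, 6)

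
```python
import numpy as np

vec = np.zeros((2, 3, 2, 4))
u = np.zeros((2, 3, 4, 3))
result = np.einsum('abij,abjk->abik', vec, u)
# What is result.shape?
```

(2, 3, 2, 3)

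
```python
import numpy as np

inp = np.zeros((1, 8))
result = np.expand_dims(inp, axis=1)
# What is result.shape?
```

(1, 1, 8)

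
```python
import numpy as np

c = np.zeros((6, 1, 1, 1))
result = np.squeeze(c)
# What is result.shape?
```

(6,)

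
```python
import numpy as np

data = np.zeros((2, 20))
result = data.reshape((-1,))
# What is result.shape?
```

(40,)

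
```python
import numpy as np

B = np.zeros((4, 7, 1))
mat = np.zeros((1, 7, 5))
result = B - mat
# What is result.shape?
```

(4, 7, 5)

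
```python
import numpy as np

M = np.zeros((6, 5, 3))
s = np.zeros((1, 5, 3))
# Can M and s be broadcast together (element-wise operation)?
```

Yes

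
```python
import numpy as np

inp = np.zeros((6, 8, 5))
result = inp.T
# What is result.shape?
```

(5, 8, 6)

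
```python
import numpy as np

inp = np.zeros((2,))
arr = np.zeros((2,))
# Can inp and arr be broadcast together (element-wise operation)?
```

Yes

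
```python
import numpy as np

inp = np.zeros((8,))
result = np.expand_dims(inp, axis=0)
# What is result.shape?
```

(1, 8)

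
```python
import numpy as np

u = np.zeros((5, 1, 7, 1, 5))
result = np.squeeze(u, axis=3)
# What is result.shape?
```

(5, 1, 7, 5)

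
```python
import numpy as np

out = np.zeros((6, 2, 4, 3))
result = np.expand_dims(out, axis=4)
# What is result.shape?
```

(6, 2, 4, 3, 1)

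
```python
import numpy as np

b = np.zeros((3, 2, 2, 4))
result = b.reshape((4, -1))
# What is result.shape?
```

(4, 12)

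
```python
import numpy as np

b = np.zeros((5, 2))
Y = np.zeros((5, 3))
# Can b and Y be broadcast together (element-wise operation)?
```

No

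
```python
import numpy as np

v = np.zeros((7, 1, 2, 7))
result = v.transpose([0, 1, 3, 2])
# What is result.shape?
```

(7, 1, 7, 2)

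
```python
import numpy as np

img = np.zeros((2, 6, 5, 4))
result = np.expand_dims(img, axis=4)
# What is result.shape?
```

(2, 6, 5, 4, 1)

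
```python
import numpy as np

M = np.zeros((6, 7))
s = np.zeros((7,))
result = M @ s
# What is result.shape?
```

(6,)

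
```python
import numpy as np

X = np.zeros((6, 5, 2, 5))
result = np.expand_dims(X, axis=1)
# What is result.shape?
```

(6, 1, 5, 2, 5)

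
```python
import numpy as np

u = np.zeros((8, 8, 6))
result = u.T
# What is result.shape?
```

(6, 8, 8)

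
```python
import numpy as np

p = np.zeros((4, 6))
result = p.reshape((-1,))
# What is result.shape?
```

(24,)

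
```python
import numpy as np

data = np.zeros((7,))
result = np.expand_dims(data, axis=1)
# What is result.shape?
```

(7, 1)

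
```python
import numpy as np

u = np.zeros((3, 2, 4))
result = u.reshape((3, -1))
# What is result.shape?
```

(3, 8)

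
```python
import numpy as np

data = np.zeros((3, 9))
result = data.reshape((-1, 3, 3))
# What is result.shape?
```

(3, 3, 3)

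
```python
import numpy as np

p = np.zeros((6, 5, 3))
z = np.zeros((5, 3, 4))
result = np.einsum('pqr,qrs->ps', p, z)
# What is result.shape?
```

(6, 4)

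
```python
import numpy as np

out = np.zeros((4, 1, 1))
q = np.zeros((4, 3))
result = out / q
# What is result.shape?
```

(4, 4, 3)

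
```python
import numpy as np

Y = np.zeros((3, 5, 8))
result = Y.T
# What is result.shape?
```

(8, 5, 3)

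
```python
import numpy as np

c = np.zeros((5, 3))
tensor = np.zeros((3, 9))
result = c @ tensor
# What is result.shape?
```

(5, 9)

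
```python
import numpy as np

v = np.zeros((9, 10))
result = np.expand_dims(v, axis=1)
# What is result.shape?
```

(9, 1, 10)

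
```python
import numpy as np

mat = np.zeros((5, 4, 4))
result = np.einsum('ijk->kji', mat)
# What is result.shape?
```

(4, 4, 5)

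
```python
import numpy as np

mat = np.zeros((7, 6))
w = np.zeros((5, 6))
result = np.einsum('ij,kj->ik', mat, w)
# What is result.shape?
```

(7, 5)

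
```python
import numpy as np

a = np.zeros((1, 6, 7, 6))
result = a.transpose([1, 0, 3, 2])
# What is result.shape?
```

(6, 1, 6, 7)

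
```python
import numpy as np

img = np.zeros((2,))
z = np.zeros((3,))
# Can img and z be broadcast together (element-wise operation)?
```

No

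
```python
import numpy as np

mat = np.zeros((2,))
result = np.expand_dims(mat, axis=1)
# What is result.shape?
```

(2, 1)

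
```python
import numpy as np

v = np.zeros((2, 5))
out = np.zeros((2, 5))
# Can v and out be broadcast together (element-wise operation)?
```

Yes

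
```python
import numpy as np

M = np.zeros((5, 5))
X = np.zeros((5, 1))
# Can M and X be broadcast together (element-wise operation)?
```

Yes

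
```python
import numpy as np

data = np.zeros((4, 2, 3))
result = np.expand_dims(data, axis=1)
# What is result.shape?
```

(4, 1, 2, 3)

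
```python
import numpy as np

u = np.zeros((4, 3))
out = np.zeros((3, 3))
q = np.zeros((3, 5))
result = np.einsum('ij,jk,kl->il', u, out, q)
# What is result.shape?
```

(4, 5)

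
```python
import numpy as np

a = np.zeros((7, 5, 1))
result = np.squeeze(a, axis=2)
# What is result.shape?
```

(7, 5)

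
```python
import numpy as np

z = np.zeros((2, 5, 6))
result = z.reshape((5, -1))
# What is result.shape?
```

(5, 12)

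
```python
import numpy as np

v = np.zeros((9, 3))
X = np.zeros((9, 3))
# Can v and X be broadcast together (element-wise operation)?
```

Yes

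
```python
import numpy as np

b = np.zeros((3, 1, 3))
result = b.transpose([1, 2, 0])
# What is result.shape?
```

(1, 3, 3)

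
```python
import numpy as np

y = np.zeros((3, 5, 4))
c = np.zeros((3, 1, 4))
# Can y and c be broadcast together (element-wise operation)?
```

Yes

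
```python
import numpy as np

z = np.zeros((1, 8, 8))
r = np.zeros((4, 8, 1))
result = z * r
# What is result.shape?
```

(4, 8, 8)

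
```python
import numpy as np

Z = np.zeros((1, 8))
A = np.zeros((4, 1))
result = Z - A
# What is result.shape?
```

(4, 8)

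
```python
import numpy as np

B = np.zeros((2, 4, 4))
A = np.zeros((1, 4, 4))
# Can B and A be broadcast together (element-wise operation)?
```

Yes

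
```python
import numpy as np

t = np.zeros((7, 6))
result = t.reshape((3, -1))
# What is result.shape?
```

(3, 14)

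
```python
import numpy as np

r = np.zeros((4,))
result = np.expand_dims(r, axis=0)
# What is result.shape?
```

(1, 4)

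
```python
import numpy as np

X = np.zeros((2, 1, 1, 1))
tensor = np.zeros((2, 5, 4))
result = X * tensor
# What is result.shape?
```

(2, 2, 5, 4)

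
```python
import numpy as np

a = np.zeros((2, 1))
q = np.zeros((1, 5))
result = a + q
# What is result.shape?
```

(2, 5)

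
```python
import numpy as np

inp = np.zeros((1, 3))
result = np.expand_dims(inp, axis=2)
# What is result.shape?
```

(1, 3, 1)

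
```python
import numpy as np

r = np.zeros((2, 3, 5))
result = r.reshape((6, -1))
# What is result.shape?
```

(6, 5)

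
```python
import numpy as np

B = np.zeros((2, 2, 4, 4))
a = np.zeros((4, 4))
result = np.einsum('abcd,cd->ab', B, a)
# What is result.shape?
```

(2, 2)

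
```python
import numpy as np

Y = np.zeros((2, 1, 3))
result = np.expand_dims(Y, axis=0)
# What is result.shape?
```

(1, 2, 1, 3)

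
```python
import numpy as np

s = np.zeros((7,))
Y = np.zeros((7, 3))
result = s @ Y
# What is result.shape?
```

(3,)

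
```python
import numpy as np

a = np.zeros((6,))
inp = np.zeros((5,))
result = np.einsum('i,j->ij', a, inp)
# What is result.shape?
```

(6, 5)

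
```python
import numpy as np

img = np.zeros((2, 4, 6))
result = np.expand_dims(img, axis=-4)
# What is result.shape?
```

(1, 2, 4, 6)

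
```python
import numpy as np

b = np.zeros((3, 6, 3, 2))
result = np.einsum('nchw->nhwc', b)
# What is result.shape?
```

(3, 3, 2, 6)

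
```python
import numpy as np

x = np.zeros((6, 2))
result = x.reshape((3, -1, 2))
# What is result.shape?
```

(3, 2, 2)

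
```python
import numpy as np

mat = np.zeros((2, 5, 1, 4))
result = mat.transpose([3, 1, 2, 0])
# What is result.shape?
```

(4, 5, 1, 2)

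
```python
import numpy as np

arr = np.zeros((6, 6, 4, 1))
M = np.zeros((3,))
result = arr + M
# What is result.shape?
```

(6, 6, 4, 3)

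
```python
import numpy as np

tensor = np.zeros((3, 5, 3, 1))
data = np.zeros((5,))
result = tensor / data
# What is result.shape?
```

(3, 5, 3, 5)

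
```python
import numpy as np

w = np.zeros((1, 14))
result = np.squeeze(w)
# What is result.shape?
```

(14,)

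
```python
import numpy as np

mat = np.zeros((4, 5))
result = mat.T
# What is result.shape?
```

(5, 4)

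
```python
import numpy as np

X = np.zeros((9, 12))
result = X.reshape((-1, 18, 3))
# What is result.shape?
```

(2, 18, 3)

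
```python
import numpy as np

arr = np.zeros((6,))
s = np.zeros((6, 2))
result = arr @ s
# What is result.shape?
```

(2,)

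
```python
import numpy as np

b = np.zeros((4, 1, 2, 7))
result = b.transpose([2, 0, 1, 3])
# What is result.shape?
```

(2, 4, 1, 7)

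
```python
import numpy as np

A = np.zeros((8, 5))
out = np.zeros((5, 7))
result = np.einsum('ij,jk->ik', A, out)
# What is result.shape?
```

(8, 7)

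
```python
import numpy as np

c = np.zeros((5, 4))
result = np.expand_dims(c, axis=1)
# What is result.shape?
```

(5, 1, 4)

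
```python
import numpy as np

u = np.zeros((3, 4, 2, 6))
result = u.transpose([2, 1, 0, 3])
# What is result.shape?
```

(2, 4, 3, 6)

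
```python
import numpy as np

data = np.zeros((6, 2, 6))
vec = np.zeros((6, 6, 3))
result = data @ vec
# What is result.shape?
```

(6, 2, 3)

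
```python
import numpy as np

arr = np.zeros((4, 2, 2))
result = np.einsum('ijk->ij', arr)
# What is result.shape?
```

(4, 2)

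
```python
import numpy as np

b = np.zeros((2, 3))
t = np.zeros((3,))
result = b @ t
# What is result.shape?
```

(2,)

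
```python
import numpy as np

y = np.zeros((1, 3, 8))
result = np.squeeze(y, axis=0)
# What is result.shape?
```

(3, 8)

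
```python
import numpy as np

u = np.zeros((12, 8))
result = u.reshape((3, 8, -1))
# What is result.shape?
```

(3, 8, 4)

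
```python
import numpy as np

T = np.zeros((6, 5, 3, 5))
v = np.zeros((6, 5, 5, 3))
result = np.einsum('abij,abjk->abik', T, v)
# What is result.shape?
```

(6, 5, 3, 3)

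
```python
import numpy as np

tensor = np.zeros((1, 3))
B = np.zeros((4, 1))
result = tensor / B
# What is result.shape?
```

(4, 3)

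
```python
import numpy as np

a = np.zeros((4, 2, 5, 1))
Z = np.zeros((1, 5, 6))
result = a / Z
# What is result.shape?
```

(4, 2, 5, 6)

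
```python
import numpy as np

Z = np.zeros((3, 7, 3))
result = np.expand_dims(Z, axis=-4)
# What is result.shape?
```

(1, 3, 7, 3)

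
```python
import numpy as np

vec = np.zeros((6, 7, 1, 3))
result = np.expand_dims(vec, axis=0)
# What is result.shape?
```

(1, 6, 7, 1, 3)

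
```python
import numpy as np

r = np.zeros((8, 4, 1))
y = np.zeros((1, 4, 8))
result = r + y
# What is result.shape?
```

(8, 4, 8)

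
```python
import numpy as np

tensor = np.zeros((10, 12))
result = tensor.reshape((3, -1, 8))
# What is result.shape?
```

(3, 5, 8)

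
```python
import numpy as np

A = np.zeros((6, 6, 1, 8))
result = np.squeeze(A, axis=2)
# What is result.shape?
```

(6, 6, 8)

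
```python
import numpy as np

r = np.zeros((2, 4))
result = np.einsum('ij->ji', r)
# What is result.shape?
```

(4, 2)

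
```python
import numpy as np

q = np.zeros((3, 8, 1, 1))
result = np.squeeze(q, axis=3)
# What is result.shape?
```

(3, 8, 1)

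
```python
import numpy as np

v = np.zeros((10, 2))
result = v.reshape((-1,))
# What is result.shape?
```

(20,)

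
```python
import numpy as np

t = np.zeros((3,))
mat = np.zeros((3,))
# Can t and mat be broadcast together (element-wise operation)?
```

Yes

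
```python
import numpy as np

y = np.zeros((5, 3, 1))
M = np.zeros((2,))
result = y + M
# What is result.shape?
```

(5, 3, 2)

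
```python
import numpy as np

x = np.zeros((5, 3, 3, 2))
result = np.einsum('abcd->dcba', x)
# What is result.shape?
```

(2, 3, 3, 5)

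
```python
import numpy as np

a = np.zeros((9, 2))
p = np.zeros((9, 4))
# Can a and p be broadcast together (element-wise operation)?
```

No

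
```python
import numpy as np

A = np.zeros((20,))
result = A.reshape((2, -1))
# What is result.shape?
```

(2, 10)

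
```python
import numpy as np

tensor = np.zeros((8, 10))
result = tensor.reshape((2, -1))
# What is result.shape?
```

(2, 40)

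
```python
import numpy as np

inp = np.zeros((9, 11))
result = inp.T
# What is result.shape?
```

(11, 9)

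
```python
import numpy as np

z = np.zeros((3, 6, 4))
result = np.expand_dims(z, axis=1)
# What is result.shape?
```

(3, 1, 6, 4)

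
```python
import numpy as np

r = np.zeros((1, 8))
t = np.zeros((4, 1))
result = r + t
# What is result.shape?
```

(4, 8)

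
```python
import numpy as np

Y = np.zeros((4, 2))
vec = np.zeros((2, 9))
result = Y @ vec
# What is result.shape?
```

(4, 9)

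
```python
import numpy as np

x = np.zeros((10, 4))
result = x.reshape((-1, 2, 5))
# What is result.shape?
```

(4, 2, 5)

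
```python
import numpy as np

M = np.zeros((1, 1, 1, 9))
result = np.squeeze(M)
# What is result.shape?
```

(9,)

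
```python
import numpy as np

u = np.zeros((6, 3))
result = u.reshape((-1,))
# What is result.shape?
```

(18,)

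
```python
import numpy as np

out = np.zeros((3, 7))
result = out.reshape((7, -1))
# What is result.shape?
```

(7, 3)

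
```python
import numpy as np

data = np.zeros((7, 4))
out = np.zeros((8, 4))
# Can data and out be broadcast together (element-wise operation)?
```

No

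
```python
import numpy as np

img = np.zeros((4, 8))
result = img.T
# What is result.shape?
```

(8, 4)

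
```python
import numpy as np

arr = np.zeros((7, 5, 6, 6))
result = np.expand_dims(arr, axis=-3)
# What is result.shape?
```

(7, 5, 1, 6, 6)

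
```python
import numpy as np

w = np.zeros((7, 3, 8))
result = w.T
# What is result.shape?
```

(8, 3, 7)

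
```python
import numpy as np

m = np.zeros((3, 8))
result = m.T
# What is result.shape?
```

(8, 3)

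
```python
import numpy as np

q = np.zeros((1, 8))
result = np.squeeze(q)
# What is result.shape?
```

(8,)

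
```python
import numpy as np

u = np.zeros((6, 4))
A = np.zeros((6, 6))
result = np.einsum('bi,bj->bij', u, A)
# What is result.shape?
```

(6, 4, 6)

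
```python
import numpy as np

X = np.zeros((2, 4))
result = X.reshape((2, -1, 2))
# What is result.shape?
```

(2, 2, 2)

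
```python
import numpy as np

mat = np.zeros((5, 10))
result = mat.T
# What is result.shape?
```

(10, 5)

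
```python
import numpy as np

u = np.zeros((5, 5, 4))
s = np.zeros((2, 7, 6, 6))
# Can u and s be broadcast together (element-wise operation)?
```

No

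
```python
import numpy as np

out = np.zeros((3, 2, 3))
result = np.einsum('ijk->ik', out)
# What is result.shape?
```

(3, 3)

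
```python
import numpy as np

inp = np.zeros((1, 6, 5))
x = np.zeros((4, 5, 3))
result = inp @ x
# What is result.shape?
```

(4, 6, 3)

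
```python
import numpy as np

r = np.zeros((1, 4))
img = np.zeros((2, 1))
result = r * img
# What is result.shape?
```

(2, 4)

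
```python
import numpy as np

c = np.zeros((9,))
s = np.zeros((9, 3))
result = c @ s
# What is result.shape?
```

(3,)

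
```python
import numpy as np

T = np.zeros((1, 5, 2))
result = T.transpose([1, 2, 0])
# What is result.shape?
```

(5, 2, 1)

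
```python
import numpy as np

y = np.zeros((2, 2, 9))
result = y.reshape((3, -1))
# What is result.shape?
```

(3, 12)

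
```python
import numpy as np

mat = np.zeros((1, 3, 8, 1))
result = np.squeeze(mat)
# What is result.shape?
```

(3, 8)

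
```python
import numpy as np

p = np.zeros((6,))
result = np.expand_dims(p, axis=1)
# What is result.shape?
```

(6, 1)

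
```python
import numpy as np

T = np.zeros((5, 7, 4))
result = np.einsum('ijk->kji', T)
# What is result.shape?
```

(4, 7, 5)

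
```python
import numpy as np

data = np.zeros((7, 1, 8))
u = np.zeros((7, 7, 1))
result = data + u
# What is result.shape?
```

(7, 7, 8)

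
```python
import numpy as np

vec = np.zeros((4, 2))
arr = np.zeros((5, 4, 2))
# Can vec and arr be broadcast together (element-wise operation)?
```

Yes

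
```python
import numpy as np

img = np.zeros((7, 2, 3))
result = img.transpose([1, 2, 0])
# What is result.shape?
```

(2, 3, 7)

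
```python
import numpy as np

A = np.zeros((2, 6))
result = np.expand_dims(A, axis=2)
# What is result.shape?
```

(2, 6, 1)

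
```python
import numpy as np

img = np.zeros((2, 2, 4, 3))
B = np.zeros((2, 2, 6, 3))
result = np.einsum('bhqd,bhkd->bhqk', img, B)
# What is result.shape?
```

(2, 2, 4, 6)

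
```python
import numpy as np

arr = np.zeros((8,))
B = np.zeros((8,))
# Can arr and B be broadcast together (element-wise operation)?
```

Yes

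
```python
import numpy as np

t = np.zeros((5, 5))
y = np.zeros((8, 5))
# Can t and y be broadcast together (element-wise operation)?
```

No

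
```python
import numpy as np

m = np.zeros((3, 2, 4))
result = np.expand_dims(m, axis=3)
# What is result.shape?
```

(3, 2, 4, 1)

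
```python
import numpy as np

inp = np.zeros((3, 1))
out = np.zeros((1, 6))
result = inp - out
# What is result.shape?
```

(3, 6)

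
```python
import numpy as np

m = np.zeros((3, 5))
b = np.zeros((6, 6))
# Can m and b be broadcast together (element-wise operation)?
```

No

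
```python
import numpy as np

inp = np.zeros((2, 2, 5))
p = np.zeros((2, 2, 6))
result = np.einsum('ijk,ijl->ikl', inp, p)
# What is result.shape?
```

(2, 5, 6)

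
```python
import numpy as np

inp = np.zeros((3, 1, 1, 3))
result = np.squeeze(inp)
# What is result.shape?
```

(3, 3)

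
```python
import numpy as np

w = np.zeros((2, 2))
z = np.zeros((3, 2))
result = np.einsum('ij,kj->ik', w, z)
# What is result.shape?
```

(2, 3)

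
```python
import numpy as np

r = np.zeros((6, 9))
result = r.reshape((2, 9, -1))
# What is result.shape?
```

(2, 9, 3)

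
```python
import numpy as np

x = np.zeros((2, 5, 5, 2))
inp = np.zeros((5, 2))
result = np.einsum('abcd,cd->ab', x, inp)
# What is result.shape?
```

(2, 5)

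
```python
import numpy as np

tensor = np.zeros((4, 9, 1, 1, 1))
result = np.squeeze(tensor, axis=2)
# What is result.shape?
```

(4, 9, 1, 1)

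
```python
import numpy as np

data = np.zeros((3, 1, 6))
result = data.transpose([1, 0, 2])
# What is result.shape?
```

(1, 3, 6)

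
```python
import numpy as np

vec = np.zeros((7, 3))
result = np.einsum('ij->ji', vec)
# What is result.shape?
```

(3, 7)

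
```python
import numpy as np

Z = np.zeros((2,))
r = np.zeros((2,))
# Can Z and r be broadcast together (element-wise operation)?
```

Yes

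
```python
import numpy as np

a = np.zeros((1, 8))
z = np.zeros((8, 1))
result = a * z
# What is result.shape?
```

(8, 8)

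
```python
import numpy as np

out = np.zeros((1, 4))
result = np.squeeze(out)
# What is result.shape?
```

(4,)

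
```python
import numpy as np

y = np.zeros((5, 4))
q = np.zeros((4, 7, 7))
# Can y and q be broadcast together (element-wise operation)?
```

No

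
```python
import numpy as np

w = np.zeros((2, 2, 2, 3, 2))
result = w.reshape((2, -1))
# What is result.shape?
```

(2, 24)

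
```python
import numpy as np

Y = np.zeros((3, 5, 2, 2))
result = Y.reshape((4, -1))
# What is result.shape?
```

(4, 15)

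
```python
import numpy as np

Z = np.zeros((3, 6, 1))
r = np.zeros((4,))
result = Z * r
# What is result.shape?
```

(3, 6, 4)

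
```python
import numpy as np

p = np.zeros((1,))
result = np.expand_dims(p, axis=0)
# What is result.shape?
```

(1, 1)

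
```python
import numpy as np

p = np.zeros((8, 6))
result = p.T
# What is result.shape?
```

(6, 8)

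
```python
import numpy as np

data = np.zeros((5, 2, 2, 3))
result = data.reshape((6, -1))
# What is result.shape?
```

(6, 10)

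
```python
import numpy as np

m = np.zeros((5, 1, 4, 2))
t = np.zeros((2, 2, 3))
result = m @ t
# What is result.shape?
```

(5, 2, 4, 3)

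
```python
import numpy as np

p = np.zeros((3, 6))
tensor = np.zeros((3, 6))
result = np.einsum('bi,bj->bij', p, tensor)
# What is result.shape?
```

(3, 6, 6)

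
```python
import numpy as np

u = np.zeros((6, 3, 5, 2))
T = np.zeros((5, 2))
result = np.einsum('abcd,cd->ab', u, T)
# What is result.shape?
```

(6, 3)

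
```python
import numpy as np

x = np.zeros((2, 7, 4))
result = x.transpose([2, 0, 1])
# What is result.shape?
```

(4, 2, 7)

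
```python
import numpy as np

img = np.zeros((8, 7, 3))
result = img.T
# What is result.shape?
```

(3, 7, 8)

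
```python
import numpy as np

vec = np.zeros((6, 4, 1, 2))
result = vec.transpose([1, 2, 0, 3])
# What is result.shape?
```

(4, 1, 6, 2)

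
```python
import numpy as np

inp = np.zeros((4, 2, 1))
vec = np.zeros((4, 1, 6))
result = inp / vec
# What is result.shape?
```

(4, 2, 6)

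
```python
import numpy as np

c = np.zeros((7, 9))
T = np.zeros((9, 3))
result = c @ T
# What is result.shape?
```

(7, 3)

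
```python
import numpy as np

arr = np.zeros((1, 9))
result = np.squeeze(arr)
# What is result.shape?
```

(9,)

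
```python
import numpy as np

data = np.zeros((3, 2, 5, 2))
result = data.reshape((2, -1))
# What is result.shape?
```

(2, 30)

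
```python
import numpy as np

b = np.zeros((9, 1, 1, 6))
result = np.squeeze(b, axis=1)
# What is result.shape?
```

(9, 1, 6)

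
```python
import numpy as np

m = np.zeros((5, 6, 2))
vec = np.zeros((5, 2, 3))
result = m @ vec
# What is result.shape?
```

(5, 6, 3)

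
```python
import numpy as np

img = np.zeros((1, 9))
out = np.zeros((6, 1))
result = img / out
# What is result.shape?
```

(6, 9)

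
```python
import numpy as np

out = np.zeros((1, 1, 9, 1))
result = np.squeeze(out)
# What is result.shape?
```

(9,)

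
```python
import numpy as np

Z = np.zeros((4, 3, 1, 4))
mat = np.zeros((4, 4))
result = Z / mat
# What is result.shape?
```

(4, 3, 4, 4)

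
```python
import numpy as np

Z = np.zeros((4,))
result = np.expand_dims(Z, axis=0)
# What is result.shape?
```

(1, 4)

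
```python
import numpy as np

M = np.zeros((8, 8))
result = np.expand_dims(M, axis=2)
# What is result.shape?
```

(8, 8, 1)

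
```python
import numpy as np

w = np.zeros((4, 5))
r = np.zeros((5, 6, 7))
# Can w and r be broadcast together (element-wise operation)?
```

No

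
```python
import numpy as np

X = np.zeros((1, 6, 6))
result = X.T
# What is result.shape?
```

(6, 6, 1)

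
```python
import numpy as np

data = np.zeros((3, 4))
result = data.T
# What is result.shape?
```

(4, 3)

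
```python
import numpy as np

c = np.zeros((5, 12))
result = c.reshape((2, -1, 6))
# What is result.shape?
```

(2, 5, 6)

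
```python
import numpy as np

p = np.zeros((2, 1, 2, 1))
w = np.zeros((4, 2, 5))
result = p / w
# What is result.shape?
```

(2, 4, 2, 5)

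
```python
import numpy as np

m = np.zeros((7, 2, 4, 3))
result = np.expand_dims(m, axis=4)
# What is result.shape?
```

(7, 2, 4, 3, 1)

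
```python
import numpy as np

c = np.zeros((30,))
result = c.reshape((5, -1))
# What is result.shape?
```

(5, 6)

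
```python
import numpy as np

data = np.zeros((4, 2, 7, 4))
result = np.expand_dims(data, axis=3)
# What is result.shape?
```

(4, 2, 7, 1, 4)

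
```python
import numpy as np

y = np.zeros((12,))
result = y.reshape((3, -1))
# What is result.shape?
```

(3, 4)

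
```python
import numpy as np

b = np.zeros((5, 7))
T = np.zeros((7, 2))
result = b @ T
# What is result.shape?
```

(5, 2)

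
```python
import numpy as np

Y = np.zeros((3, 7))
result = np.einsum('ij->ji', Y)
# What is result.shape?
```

(7, 3)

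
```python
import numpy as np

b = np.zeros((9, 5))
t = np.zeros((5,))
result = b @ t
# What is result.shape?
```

(9,)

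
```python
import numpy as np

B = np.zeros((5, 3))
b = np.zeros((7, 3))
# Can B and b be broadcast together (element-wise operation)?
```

No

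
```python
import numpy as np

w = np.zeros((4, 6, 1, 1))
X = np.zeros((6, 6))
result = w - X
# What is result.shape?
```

(4, 6, 6, 6)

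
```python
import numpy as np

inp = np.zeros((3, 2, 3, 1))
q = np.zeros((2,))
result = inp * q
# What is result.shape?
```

(3, 2, 3, 2)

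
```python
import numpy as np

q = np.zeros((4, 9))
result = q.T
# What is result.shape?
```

(9, 4)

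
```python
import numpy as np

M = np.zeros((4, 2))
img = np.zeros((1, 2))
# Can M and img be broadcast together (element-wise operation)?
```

Yes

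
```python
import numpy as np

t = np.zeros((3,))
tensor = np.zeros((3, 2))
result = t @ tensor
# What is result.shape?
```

(2,)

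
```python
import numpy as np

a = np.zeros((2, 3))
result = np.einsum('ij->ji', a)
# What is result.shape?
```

(3, 2)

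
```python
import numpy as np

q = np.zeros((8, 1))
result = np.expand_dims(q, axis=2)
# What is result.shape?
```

(8, 1, 1)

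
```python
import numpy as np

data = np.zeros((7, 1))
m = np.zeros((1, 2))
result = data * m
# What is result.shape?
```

(7, 2)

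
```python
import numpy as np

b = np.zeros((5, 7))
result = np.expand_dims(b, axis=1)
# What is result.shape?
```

(5, 1, 7)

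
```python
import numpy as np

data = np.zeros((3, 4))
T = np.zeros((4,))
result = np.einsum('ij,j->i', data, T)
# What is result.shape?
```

(3,)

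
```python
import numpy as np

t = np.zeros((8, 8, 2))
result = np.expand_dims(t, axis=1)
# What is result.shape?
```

(8, 1, 8, 2)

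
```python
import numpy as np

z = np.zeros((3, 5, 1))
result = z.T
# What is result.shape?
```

(1, 5, 3)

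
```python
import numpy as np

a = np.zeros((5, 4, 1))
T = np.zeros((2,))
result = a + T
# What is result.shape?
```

(5, 4, 2)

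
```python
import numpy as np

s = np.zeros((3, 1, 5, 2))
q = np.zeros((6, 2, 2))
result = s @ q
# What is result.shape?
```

(3, 6, 5, 2)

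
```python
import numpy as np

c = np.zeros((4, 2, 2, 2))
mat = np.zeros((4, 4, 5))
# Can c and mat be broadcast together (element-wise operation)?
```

No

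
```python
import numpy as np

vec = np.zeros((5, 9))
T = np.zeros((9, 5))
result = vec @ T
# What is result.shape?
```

(5, 5)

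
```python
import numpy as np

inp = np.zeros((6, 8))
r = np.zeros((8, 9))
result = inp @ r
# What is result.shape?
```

(6, 9)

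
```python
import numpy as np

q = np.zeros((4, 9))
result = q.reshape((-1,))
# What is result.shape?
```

(36,)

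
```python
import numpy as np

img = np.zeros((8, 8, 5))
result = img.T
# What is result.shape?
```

(5, 8, 8)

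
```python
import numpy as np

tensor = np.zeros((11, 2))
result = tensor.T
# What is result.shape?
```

(2, 11)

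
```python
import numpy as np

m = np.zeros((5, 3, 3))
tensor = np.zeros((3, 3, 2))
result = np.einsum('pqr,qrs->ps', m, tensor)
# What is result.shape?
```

(5, 2)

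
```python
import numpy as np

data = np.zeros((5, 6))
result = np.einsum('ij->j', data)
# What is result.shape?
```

(6,)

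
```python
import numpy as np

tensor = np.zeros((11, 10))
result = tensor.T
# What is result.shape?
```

(10, 11)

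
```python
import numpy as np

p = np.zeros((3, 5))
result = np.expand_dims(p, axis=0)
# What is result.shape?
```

(1, 3, 5)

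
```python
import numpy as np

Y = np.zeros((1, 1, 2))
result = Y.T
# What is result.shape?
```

(2, 1, 1)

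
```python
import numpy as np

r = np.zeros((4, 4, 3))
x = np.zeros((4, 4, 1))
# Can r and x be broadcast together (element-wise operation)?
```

Yes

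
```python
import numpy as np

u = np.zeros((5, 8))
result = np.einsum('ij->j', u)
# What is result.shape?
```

(8,)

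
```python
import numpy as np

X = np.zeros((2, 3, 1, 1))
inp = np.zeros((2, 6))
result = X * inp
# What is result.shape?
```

(2, 3, 2, 6)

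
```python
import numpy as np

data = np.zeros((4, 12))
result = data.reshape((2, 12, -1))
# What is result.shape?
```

(2, 12, 2)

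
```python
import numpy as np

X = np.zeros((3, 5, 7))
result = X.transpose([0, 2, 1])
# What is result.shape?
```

(3, 7, 5)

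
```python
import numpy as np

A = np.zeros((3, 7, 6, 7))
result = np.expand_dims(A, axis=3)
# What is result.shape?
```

(3, 7, 6, 1, 7)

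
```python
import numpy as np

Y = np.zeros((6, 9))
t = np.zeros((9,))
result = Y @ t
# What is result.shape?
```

(6,)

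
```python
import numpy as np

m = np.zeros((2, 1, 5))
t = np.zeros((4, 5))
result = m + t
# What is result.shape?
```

(2, 4, 5)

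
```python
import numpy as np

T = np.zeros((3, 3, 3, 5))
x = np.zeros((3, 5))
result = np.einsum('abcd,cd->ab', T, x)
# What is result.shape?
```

(3, 3)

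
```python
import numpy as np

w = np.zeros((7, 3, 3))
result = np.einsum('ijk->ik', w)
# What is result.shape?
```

(7, 3)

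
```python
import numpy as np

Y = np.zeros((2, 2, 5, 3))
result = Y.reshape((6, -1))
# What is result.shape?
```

(6, 10)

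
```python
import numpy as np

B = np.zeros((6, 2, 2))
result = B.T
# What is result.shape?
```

(2, 2, 6)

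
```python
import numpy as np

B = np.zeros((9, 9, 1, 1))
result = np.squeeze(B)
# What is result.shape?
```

(9, 9)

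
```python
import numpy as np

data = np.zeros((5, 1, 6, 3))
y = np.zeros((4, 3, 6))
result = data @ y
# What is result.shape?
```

(5, 4, 6, 6)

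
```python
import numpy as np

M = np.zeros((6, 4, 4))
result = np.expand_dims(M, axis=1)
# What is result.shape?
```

(6, 1, 4, 4)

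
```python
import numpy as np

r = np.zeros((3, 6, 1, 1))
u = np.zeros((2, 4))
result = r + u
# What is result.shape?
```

(3, 6, 2, 4)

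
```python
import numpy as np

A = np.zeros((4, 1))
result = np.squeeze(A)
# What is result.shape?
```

(4,)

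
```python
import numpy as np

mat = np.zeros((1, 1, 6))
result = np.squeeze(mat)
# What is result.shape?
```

(6,)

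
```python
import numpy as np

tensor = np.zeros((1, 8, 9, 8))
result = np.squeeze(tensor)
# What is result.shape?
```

(8, 9, 8)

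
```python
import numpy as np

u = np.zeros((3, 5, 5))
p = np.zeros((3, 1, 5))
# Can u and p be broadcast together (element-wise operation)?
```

Yes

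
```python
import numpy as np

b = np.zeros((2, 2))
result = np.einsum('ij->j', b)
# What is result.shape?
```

(2,)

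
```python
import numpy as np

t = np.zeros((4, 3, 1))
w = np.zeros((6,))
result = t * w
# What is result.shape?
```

(4, 3, 6)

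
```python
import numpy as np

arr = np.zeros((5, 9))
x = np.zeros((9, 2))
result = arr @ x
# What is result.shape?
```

(5, 2)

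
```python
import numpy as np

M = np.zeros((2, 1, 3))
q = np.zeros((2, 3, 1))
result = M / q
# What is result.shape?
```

(2, 3, 3)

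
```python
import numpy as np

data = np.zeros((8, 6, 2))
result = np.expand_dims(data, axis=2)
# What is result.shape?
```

(8, 6, 1, 2)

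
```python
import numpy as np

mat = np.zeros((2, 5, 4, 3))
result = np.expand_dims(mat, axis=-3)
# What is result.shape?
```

(2, 5, 1, 4, 3)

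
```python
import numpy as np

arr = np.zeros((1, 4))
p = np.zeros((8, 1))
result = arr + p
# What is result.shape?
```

(8, 4)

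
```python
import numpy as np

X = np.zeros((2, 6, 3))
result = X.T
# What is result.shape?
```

(3, 6, 2)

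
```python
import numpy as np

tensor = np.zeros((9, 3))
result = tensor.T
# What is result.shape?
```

(3, 9)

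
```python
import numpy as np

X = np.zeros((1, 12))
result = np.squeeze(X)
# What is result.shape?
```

(12,)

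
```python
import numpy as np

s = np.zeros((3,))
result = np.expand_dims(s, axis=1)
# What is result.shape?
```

(3, 1)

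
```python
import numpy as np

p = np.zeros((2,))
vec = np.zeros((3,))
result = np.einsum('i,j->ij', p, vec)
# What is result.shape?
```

(2, 3)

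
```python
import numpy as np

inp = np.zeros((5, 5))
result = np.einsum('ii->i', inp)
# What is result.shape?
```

(5,)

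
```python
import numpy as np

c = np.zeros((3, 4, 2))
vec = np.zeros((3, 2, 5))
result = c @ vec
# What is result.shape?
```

(3, 4, 5)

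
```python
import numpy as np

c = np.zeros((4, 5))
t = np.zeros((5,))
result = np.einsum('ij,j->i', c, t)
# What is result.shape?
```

(4,)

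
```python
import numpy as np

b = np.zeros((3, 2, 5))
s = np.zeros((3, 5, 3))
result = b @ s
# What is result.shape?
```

(3, 2, 3)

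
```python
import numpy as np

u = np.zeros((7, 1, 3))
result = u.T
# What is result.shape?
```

(3, 1, 7)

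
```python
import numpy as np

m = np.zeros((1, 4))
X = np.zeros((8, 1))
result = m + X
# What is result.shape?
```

(8, 4)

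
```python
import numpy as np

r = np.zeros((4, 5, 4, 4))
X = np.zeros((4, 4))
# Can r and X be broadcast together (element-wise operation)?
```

Yes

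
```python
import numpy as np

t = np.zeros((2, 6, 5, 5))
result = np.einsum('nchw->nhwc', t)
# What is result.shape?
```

(2, 5, 5, 6)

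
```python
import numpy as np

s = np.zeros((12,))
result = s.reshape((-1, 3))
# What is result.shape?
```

(4, 3)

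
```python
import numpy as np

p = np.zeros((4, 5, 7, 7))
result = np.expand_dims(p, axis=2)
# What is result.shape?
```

(4, 5, 1, 7, 7)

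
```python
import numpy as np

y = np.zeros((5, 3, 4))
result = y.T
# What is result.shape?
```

(4, 3, 5)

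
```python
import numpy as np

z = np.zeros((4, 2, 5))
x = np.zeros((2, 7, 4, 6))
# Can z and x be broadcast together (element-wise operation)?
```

No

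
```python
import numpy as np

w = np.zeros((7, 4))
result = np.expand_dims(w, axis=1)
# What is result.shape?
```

(7, 1, 4)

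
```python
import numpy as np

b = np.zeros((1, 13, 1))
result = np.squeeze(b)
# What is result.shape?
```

(13,)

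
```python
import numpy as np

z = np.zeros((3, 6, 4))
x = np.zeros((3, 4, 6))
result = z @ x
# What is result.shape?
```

(3, 6, 6)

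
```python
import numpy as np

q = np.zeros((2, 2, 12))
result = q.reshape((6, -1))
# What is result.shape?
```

(6, 8)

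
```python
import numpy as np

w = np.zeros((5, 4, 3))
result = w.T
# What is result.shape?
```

(3, 4, 5)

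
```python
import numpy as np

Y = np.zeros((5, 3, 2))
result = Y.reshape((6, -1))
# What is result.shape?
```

(6, 5)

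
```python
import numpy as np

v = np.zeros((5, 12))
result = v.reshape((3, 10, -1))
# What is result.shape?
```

(3, 10, 2)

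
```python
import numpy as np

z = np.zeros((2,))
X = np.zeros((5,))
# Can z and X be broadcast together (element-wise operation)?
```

No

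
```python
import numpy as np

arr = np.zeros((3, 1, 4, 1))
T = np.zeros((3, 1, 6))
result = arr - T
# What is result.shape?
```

(3, 3, 4, 6)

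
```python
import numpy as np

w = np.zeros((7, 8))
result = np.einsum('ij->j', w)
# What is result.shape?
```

(8,)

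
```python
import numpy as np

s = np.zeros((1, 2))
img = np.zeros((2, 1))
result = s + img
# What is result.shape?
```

(2, 2)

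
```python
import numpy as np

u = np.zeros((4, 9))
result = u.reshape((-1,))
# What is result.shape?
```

(36,)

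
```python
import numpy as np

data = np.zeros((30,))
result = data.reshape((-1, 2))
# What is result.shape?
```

(15, 2)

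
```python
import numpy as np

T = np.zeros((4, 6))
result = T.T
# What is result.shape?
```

(6, 4)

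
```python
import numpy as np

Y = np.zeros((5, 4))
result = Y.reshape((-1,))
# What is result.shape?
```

(20,)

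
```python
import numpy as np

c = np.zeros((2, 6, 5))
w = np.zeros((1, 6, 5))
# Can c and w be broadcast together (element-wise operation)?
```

Yes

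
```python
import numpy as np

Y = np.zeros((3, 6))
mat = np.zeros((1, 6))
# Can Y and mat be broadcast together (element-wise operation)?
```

Yes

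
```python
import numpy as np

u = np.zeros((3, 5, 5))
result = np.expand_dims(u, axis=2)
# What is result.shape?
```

(3, 5, 1, 5)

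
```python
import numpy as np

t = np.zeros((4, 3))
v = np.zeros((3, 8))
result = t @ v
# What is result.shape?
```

(4, 8)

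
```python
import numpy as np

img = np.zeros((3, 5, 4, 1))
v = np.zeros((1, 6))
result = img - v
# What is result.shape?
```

(3, 5, 4, 6)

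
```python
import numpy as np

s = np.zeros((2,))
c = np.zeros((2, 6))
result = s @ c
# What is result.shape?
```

(6,)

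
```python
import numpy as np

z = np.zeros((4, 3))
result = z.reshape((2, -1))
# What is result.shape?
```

(2, 6)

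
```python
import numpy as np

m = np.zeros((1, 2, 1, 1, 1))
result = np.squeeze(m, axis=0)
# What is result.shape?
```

(2, 1, 1, 1)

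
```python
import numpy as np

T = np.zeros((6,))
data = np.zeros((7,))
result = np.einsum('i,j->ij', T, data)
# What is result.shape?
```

(6, 7)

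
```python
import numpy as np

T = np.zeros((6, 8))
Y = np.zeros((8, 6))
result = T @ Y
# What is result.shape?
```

(6, 6)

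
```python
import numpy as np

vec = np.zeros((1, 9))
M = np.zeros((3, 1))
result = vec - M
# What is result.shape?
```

(3, 9)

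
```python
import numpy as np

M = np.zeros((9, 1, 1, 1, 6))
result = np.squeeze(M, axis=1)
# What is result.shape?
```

(9, 1, 1, 6)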